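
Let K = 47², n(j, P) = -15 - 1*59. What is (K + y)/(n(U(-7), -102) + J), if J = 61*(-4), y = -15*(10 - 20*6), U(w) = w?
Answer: -3859/318 ≈ -12.135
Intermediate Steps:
n(j, P) = -74 (n(j, P) = -15 - 59 = -74)
y = 1650 (y = -15*(10 - 120) = -15*(-110) = 1650)
K = 2209
J = -244
(K + y)/(n(U(-7), -102) + J) = (2209 + 1650)/(-74 - 244) = 3859/(-318) = 3859*(-1/318) = -3859/318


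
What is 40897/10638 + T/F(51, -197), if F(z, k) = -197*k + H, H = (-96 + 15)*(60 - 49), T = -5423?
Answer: 373260643/100842921 ≈ 3.7014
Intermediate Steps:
H = -891 (H = -81*11 = -891)
F(z, k) = -891 - 197*k (F(z, k) = -197*k - 891 = -891 - 197*k)
40897/10638 + T/F(51, -197) = 40897/10638 - 5423/(-891 - 197*(-197)) = 40897*(1/10638) - 5423/(-891 + 38809) = 40897/10638 - 5423/37918 = 373260643/100842921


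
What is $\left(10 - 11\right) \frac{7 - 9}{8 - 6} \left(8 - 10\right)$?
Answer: $-2$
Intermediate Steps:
$\left(10 - 11\right) \frac{7 - 9}{8 - 6} \left(8 - 10\right) = \left(10 - 11\right) \left(- \frac{2}{2}\right) \left(8 - 10\right) = - \frac{-2}{2} \left(-2\right) = \left(-1\right) \left(-1\right) \left(-2\right) = 1 \left(-2\right) = -2$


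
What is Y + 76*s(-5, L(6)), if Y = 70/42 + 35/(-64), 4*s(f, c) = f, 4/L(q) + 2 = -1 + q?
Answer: -18025/192 ≈ -93.880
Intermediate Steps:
L(q) = 4/(-3 + q) (L(q) = 4/(-2 + (-1 + q)) = 4/(-3 + q))
s(f, c) = f/4
Y = 215/192 (Y = 70*(1/42) + 35*(-1/64) = 5/3 - 35/64 = 215/192 ≈ 1.1198)
Y + 76*s(-5, L(6)) = 215/192 + 76*((1/4)*(-5)) = 215/192 + 76*(-5/4) = 215/192 - 95 = -18025/192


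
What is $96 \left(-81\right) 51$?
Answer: $-396576$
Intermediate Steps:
$96 \left(-81\right) 51 = \left(-7776\right) 51 = -396576$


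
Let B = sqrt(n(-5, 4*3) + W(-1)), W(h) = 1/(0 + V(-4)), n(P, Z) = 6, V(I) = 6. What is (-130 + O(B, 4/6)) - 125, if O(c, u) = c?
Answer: -255 + sqrt(222)/6 ≈ -252.52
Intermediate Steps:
W(h) = 1/6 (W(h) = 1/(0 + 6) = 1/6)
B = sqrt(222)/6 (B = sqrt(6 + 1/6) = sqrt(37/6) = sqrt(222)/6 ≈ 2.4833)
(-130 + O(B, 4/6)) - 125 = (-130 + sqrt(222)/6) - 125 = -255 + sqrt(222)/6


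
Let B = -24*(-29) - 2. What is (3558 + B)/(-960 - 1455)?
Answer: -4252/2415 ≈ -1.7607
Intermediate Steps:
B = 694 (B = 696 - 2 = 694)
(3558 + B)/(-960 - 1455) = (3558 + 694)/(-960 - 1455) = 4252/(-2415) = 4252*(-1/2415) = -4252/2415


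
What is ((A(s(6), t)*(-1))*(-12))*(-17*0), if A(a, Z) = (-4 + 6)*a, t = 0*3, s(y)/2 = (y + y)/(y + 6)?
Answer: 0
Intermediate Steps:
s(y) = 4*y/(6 + y) (s(y) = 2*((y + y)/(y + 6)) = 2*((2*y)/(6 + y)) = 2*(2*y/(6 + y)) = 4*y/(6 + y))
t = 0
A(a, Z) = 2*a
((A(s(6), t)*(-1))*(-12))*(-17*0) = (((2*(4*6/(6 + 6)))*(-1))*(-12))*(-17*0) = (((2*(4*6/12))*(-1))*(-12))*0 = (((2*(4*6*(1/12)))*(-1))*(-12))*0 = (((2*2)*(-1))*(-12))*0 = ((4*(-1))*(-12))*0 = -4*(-12)*0 = 48*0 = 0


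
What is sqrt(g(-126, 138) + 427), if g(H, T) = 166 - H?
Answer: sqrt(719) ≈ 26.814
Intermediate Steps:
sqrt(g(-126, 138) + 427) = sqrt((166 - 1*(-126)) + 427) = sqrt((166 + 126) + 427) = sqrt(292 + 427) = sqrt(719)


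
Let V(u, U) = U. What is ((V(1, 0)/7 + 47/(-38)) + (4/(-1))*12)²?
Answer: 3500641/1444 ≈ 2424.3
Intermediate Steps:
((V(1, 0)/7 + 47/(-38)) + (4/(-1))*12)² = ((0/7 + 47/(-38)) + (4/(-1))*12)² = ((0*(⅐) + 47*(-1/38)) + (4*(-1))*12)² = ((0 - 47/38) - 4*12)² = (-47/38 - 48)² = (-1871/38)² = 3500641/1444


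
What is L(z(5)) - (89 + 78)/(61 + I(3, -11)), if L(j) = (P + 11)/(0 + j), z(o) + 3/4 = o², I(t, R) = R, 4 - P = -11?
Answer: -10999/4850 ≈ -2.2678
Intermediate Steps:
P = 15 (P = 4 - 1*(-11) = 4 + 11 = 15)
z(o) = -¾ + o²
L(j) = 26/j (L(j) = (15 + 11)/(0 + j) = 26/j)
L(z(5)) - (89 + 78)/(61 + I(3, -11)) = 26/(-¾ + 5²) - (89 + 78)/(61 - 11) = 26/(-¾ + 25) - 167/50 = 26/(97/4) - 167/50 = 26*(4/97) - 1*167/50 = 104/97 - 167/50 = -10999/4850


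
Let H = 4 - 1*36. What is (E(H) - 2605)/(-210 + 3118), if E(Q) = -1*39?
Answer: -661/727 ≈ -0.90922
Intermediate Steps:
H = -32 (H = 4 - 36 = -32)
E(Q) = -39
(E(H) - 2605)/(-210 + 3118) = (-39 - 2605)/(-210 + 3118) = -2644/2908 = -2644*1/2908 = -661/727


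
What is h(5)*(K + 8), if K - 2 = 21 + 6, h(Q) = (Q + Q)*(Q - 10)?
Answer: -1850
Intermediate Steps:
h(Q) = 2*Q*(-10 + Q) (h(Q) = (2*Q)*(-10 + Q) = 2*Q*(-10 + Q))
K = 29 (K = 2 + (21 + 6) = 2 + 27 = 29)
h(5)*(K + 8) = (2*5*(-10 + 5))*(29 + 8) = (2*5*(-5))*37 = -50*37 = -1850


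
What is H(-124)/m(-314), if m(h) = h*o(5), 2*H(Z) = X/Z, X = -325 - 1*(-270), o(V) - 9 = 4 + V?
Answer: -55/1401696 ≈ -3.9238e-5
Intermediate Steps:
o(V) = 13 + V (o(V) = 9 + (4 + V) = 13 + V)
X = -55 (X = -325 + 270 = -55)
H(Z) = -55/(2*Z) (H(Z) = (-55/Z)/2 = -55/(2*Z))
m(h) = 18*h (m(h) = h*(13 + 5) = h*18 = 18*h)
H(-124)/m(-314) = (-55/2/(-124))/((18*(-314))) = -55/2*(-1/124)/(-5652) = (55/248)*(-1/5652) = -55/1401696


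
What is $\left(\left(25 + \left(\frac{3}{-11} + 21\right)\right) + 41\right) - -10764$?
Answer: $\frac{119358}{11} \approx 10851.0$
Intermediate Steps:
$\left(\left(25 + \left(\frac{3}{-11} + 21\right)\right) + 41\right) - -10764 = \left(\left(25 + \left(3 \left(- \frac{1}{11}\right) + 21\right)\right) + 41\right) + 10764 = \left(\left(25 + \left(- \frac{3}{11} + 21\right)\right) + 41\right) + 10764 = \left(\left(25 + \frac{228}{11}\right) + 41\right) + 10764 = \left(\frac{503}{11} + 41\right) + 10764 = \frac{954}{11} + 10764 = \frac{119358}{11}$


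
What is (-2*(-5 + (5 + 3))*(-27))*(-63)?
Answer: -10206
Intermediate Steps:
(-2*(-5 + (5 + 3))*(-27))*(-63) = (-2*(-5 + 8)*(-27))*(-63) = (-2*3*(-27))*(-63) = -6*(-27)*(-63) = 162*(-63) = -10206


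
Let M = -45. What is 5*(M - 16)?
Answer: -305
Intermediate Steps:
5*(M - 16) = 5*(-45 - 16) = 5*(-61) = -305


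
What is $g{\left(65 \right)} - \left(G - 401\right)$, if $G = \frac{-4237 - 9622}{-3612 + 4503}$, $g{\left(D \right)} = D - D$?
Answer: $\frac{371150}{891} \approx 416.55$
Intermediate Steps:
$g{\left(D \right)} = 0$
$G = - \frac{13859}{891} \approx -15.554$
$g{\left(65 \right)} - \left(G - 401\right) = 0 - \left(- \frac{13859}{891} - 401\right) = 0 - - \frac{371150}{891} = 0 + \frac{371150}{891} = \frac{371150}{891}$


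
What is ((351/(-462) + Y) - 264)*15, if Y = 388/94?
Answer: -28296825/7238 ≈ -3909.5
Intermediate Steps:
Y = 194/47 (Y = 388*(1/94) = 194/47 ≈ 4.1277)
((351/(-462) + Y) - 264)*15 = ((351/(-462) + 194/47) - 264)*15 = ((351*(-1/462) + 194/47) - 264)*15 = ((-117/154 + 194/47) - 264)*15 = (24377/7238 - 264)*15 = -1886455/7238*15 = -28296825/7238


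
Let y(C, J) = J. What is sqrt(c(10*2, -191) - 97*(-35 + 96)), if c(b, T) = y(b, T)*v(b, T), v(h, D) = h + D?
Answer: 2*sqrt(6686) ≈ 163.54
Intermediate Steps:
v(h, D) = D + h
c(b, T) = T*(T + b)
sqrt(c(10*2, -191) - 97*(-35 + 96)) = sqrt(-191*(-191 + 10*2) - 97*(-35 + 96)) = sqrt(-191*(-191 + 20) - 97*61) = sqrt(-191*(-171) - 5917) = sqrt(32661 - 5917) = sqrt(26744) = 2*sqrt(6686)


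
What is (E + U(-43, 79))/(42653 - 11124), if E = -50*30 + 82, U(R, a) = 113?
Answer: -1305/31529 ≈ -0.041390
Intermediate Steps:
E = -1418 (E = -1500 + 82 = -1418)
(E + U(-43, 79))/(42653 - 11124) = (-1418 + 113)/(42653 - 11124) = -1305/31529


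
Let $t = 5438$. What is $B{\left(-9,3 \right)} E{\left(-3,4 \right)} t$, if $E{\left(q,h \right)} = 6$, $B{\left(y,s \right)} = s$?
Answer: $97884$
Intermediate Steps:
$B{\left(-9,3 \right)} E{\left(-3,4 \right)} t = 3 \cdot 6 \cdot 5438 = 18 \cdot 5438 = 97884$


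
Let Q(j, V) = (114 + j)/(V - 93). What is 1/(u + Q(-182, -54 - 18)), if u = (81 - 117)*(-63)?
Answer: 165/374288 ≈ 0.00044084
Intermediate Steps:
Q(j, V) = (114 + j)/(-93 + V)
u = 2268 (u = -36*(-63) = 2268)
1/(u + Q(-182, -54 - 18)) = 1/(2268 + (114 - 182)/(-93 + (-54 - 18))) = 1/(2268 - 68/(-93 - 72)) = 1/(2268 - 68/(-165)) = 1/(2268 - 1/165*(-68)) = 1/(2268 + 68/165) = 1/(374288/165) = 165/374288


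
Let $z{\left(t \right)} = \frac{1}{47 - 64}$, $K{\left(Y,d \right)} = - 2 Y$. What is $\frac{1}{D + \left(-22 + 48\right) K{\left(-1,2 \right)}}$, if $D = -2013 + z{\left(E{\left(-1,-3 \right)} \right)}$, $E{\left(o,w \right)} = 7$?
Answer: $- \frac{17}{33338} \approx -0.00050993$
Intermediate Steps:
$z{\left(t \right)} = - \frac{1}{17}$ ($z{\left(t \right)} = \frac{1}{-17} = - \frac{1}{17}$)
$D = - \frac{34222}{17}$ ($D = -2013 - \frac{1}{17} = - \frac{34222}{17} \approx -2013.1$)
$\frac{1}{D + \left(-22 + 48\right) K{\left(-1,2 \right)}} = \frac{1}{- \frac{34222}{17} + \left(-22 + 48\right) \left(\left(-2\right) \left(-1\right)\right)} = \frac{1}{- \frac{34222}{17} + 26 \cdot 2} = \frac{1}{- \frac{34222}{17} + 52} = \frac{1}{- \frac{33338}{17}} = - \frac{17}{33338}$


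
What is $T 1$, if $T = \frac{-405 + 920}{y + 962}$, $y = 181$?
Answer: $\frac{515}{1143} \approx 0.45057$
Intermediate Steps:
$T = \frac{515}{1143}$ ($T = \frac{-405 + 920}{181 + 962} = \frac{515}{1143} \approx 0.45057$)
$T 1 = \frac{515}{1143} \cdot 1 = \frac{515}{1143}$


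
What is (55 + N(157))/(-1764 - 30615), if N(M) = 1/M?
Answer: -8636/5083503 ≈ -0.0016988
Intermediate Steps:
(55 + N(157))/(-1764 - 30615) = (55 + 1/157)/(-1764 - 30615) = (55 + 1/157)/(-32379) = (8636/157)*(-1/32379) = -8636/5083503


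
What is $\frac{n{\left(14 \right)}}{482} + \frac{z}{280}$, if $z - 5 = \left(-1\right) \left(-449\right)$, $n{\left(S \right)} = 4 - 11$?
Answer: $\frac{54217}{33740} \approx 1.6069$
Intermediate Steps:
$n{\left(S \right)} = -7$
$z = 454$ ($z = 5 - -449 = 5 + 449 = 454$)
$\frac{n{\left(14 \right)}}{482} + \frac{z}{280} = - \frac{7}{482} + \frac{454}{280} = \left(-7\right) \frac{1}{482} + 454 \cdot \frac{1}{280} = - \frac{7}{482} + \frac{227}{140} = \frac{54217}{33740}$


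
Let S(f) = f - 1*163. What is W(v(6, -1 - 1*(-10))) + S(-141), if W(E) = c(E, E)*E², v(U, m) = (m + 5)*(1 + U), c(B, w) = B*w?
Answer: 92236512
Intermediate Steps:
S(f) = -163 + f (S(f) = f - 163 = -163 + f)
v(U, m) = (1 + U)*(5 + m) (v(U, m) = (5 + m)*(1 + U) = (1 + U)*(5 + m))
W(E) = E⁴ (W(E) = (E*E)*E² = E²*E² = E⁴)
W(v(6, -1 - 1*(-10))) + S(-141) = (5 + (-1 - 1*(-10)) + 5*6 + 6*(-1 - 1*(-10)))⁴ + (-163 - 141) = (5 + (-1 + 10) + 30 + 6*(-1 + 10))⁴ - 304 = (5 + 9 + 30 + 6*9)⁴ - 304 = (5 + 9 + 30 + 54)⁴ - 304 = 98⁴ - 304 = 92236816 - 304 = 92236512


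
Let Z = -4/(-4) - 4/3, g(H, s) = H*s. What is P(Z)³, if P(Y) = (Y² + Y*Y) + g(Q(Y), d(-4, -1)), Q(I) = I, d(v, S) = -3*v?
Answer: -39304/729 ≈ -53.915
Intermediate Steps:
Z = -⅓ (Z = -4*(-¼) - 4*⅓ = 1 - 4/3 = -⅓ ≈ -0.33333)
P(Y) = 2*Y² + 12*Y (P(Y) = (Y² + Y*Y) + Y*(-3*(-4)) = (Y² + Y²) + Y*12 = 2*Y² + 12*Y)
P(Z)³ = (2*(-⅓)*(6 - ⅓))³ = (2*(-⅓)*(17/3))³ = (-34/9)³ = -39304/729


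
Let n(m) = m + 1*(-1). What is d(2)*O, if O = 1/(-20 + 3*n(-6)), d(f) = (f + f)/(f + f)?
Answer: -1/41 ≈ -0.024390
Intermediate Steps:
n(m) = -1 + m (n(m) = m - 1 = -1 + m)
d(f) = 1 (d(f) = (2*f)/((2*f)) = (2*f)*(1/(2*f)) = 1)
O = -1/41 (O = 1/(-20 + 3*(-1 - 6)) = 1/(-20 + 3*(-7)) = 1/(-20 - 21) = 1/(-41) = -1/41 ≈ -0.024390)
d(2)*O = 1*(-1/41) = -1/41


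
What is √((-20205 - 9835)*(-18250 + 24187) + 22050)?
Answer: I*√178325430 ≈ 13354.0*I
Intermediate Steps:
√((-20205 - 9835)*(-18250 + 24187) + 22050) = √(-30040*5937 + 22050) = √(-178347480 + 22050) = √(-178325430) = I*√178325430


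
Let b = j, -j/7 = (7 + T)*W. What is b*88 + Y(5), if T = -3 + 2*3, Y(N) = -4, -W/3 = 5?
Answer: 92396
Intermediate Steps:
W = -15 (W = -3*5 = -15)
T = 3 (T = -3 + 6 = 3)
j = 1050 (j = -7*(7 + 3)*(-15) = -70*(-15) = -7*(-150) = 1050)
b = 1050
b*88 + Y(5) = 1050*88 - 4 = 92400 - 4 = 92396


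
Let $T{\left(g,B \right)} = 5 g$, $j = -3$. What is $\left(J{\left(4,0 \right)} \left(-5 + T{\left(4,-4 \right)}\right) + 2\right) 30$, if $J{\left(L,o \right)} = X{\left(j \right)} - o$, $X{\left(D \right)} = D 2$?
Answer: $-2640$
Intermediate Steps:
$X{\left(D \right)} = 2 D$
$J{\left(L,o \right)} = -6 - o$ ($J{\left(L,o \right)} = 2 \left(-3\right) - o = -6 - o$)
$\left(J{\left(4,0 \right)} \left(-5 + T{\left(4,-4 \right)}\right) + 2\right) 30 = \left(\left(-6 - 0\right) \left(-5 + 5 \cdot 4\right) + 2\right) 30 = \left(\left(-6 + 0\right) \left(-5 + 20\right) + 2\right) 30 = \left(\left(-6\right) 15 + 2\right) 30 = \left(-90 + 2\right) 30 = \left(-88\right) 30 = -2640$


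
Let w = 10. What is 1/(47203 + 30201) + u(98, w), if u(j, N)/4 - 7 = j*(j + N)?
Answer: 3279143057/77404 ≈ 42364.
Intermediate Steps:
u(j, N) = 28 + 4*j*(N + j) (u(j, N) = 28 + 4*(j*(j + N)) = 28 + 4*(j*(N + j)) = 28 + 4*j*(N + j))
1/(47203 + 30201) + u(98, w) = 1/(47203 + 30201) + (28 + 4*98² + 4*10*98) = 1/77404 + (28 + 4*9604 + 3920) = 1/77404 + (28 + 38416 + 3920) = 1/77404 + 42364 = 3279143057/77404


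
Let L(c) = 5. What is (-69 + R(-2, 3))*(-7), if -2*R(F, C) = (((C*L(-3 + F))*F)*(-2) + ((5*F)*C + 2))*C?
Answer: 819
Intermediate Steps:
R(F, C) = -C*(2 - 5*C*F)/2 (R(F, C) = -(((C*5)*F)*(-2) + ((5*F)*C + 2))*C/2 = -(((5*C)*F)*(-2) + (5*C*F + 2))*C/2 = -((5*C*F)*(-2) + (2 + 5*C*F))*C/2 = -(-10*C*F + (2 + 5*C*F))*C/2 = -(2 - 5*C*F)*C/2 = -C*(2 - 5*C*F)/2)
(-69 + R(-2, 3))*(-7) = (-69 + (½)*3*(-2 + 5*3*(-2)))*(-7) = (-69 + (½)*3*(-2 - 30))*(-7) = (-69 + (½)*3*(-32))*(-7) = (-69 - 48)*(-7) = -117*(-7) = 819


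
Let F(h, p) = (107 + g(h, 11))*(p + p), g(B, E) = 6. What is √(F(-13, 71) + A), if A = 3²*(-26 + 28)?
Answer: 8*√251 ≈ 126.74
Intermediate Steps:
F(h, p) = 226*p (F(h, p) = (107 + 6)*(p + p) = 113*(2*p) = 226*p)
A = 18 (A = 9*2 = 18)
√(F(-13, 71) + A) = √(226*71 + 18) = √(16046 + 18) = √16064 = 8*√251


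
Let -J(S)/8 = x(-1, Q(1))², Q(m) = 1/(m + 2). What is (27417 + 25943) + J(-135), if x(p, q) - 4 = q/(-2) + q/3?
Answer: 4312078/81 ≈ 53236.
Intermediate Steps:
Q(m) = 1/(2 + m)
x(p, q) = 4 - q/6 (x(p, q) = 4 + (q/(-2) + q/3) = 4 + (q*(-½) + q*(⅓)) = 4 + (-q/2 + q/3) = 4 - q/6)
J(S) = -10082/81 (J(S) = -8*(4 - 1/(6*(2 + 1)))² = -8*(4 - ⅙/3)² = -8*(4 - ⅙*⅓)² = -8*(4 - 1/18)² = -8*(71/18)² = -8*5041/324 = -10082/81)
(27417 + 25943) + J(-135) = (27417 + 25943) - 10082/81 = 53360 - 10082/81 = 4312078/81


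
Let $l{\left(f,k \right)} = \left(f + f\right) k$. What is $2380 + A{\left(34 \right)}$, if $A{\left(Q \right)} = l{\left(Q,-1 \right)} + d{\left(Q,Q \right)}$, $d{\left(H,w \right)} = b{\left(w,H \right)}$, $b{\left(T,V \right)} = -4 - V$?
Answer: $2274$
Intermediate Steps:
$d{\left(H,w \right)} = -4 - H$
$l{\left(f,k \right)} = 2 f k$
$A{\left(Q \right)} = -4 - 3 Q$ ($A{\left(Q \right)} = 2 Q \left(-1\right) - \left(4 + Q\right) = - 2 Q - \left(4 + Q\right) = -4 - 3 Q$)
$2380 + A{\left(34 \right)} = 2380 - 106 = 2274$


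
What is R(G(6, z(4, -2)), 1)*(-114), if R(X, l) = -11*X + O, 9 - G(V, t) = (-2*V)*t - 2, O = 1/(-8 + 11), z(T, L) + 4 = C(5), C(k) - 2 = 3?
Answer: 28804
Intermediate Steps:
C(k) = 5 (C(k) = 2 + 3 = 5)
z(T, L) = 1 (z(T, L) = -4 + 5 = 1)
O = ⅓ (O = 1/3 = ⅓ ≈ 0.33333)
G(V, t) = 11 + 2*V*t (G(V, t) = 9 - ((-2*V)*t - 2) = 9 - (-2*V*t - 2) = 9 - (-2 - 2*V*t) = 9 + (2 + 2*V*t) = 11 + 2*V*t)
R(X, l) = ⅓ - 11*X (R(X, l) = -11*X + ⅓ = ⅓ - 11*X)
R(G(6, z(4, -2)), 1)*(-114) = (⅓ - 11*(11 + 2*6*1))*(-114) = (⅓ - 11*(11 + 12))*(-114) = (⅓ - 11*23)*(-114) = (⅓ - 253)*(-114) = -758/3*(-114) = 28804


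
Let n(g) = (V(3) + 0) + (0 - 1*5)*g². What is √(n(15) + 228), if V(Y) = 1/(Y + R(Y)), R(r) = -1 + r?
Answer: 2*I*√5605/5 ≈ 29.947*I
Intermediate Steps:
V(Y) = 1/(-1 + 2*Y) (V(Y) = 1/(Y + (-1 + Y)) = 1/(-1 + 2*Y))
n(g) = ⅕ - 5*g² (n(g) = (1/(-1 + 2*3) + 0) + (0 - 1*5)*g² = (1/(-1 + 6) + 0) + (0 - 5)*g² = (1/5 + 0) - 5*g² = (⅕ + 0) - 5*g² = ⅕ - 5*g²)
√(n(15) + 228) = √((⅕ - 5*15²) + 228) = √((⅕ - 5*225) + 228) = √((⅕ - 1125) + 228) = √(-5624/5 + 228) = √(-4484/5) = 2*I*√5605/5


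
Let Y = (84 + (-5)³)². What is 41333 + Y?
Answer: 43014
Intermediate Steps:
Y = 1681 (Y = (84 - 125)² = (-41)² = 1681)
41333 + Y = 41333 + 1681 = 43014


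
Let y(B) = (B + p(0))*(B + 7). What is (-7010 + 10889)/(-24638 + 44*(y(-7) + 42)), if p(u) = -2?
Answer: -3879/22790 ≈ -0.17021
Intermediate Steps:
y(B) = (-2 + B)*(7 + B) (y(B) = (B - 2)*(B + 7) = (-2 + B)*(7 + B))
(-7010 + 10889)/(-24638 + 44*(y(-7) + 42)) = (-7010 + 10889)/(-24638 + 44*((-14 + (-7)**2 + 5*(-7)) + 42)) = 3879/(-24638 + 44*((-14 + 49 - 35) + 42)) = 3879/(-24638 + 44*(0 + 42)) = 3879/(-24638 + 44*42) = 3879/(-24638 + 1848) = 3879/(-22790) = 3879*(-1/22790) = -3879/22790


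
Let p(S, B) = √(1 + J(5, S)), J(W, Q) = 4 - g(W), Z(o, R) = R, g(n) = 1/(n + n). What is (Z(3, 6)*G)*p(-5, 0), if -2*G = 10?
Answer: -21*√10 ≈ -66.408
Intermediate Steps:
G = -5 (G = -½*10 = -5)
g(n) = 1/(2*n)
J(W, Q) = 4 - 1/(2*W)
p(S, B) = 7*√10/10 (p(S, B) = √(1 + (4 - ½/5)) = √(1 + (4 - ½*⅕)) = √(1 + (4 - ⅒)) = √(1 + 39/10) = √(49/10) = 7*√10/10)
(Z(3, 6)*G)*p(-5, 0) = (6*(-5))*(7*√10/10) = -21*√10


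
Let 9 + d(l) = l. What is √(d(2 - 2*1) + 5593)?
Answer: 4*√349 ≈ 74.726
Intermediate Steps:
d(l) = -9 + l
√(d(2 - 2*1) + 5593) = √((-9 + (2 - 2*1)) + 5593) = √((-9 + (2 - 2)) + 5593) = √((-9 + 0) + 5593) = √(-9 + 5593) = √5584 = 4*√349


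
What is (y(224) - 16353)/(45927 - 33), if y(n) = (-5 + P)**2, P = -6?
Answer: -8116/22947 ≈ -0.35368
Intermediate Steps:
y(n) = 121 (y(n) = (-5 - 6)**2 = (-11)**2 = 121)
(y(224) - 16353)/(45927 - 33) = (121 - 16353)/(45927 - 33) = -16232/45894 = -16232*1/45894 = -8116/22947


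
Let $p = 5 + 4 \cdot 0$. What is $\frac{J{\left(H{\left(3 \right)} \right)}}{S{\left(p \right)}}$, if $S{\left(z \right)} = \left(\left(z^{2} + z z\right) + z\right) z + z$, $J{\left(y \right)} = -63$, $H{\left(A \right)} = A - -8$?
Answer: $- \frac{9}{40} \approx -0.225$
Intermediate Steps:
$H{\left(A \right)} = 8 + A$ ($H{\left(A \right)} = A + 8 = 8 + A$)
$p = 5$ ($p = 5 + 0 = 5$)
$S{\left(z \right)} = z + z \left(z + 2 z^{2}\right)$ ($S{\left(z \right)} = \left(\left(z^{2} + z^{2}\right) + z\right) z + z = \left(2 z^{2} + z\right) z + z = \left(z + 2 z^{2}\right) z + z = z \left(z + 2 z^{2}\right) + z = z + z \left(z + 2 z^{2}\right)$)
$\frac{J{\left(H{\left(3 \right)} \right)}}{S{\left(p \right)}} = - \frac{63}{5 \left(1 + 5 + 2 \cdot 5^{2}\right)} = - \frac{63}{5 \left(1 + 5 + 2 \cdot 25\right)} = - \frac{63}{5 \left(1 + 5 + 50\right)} = - \frac{63}{5 \cdot 56} = - \frac{63}{280} = \left(-63\right) \frac{1}{280} = - \frac{9}{40}$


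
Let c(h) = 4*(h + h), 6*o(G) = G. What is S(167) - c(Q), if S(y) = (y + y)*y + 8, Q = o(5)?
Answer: 167338/3 ≈ 55779.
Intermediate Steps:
o(G) = G/6
Q = ⅚ (Q = (⅙)*5 = ⅚ ≈ 0.83333)
c(h) = 8*h (c(h) = 4*(2*h) = 8*h)
S(y) = 8 + 2*y² (S(y) = (2*y)*y + 8 = 2*y² + 8 = 8 + 2*y²)
S(167) - c(Q) = (8 + 2*167²) - 8*5/6 = (8 + 2*27889) - 1*20/3 = (8 + 55778) - 20/3 = 55786 - 20/3 = 167338/3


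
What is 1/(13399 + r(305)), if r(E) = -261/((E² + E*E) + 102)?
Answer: 186152/2494250387 ≈ 7.4632e-5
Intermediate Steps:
r(E) = -261/(102 + 2*E²) (r(E) = -261/((E² + E²) + 102) = -261/(2*E² + 102) = -261/(102 + 2*E²))
1/(13399 + r(305)) = 1/(13399 - 261/(102 + 2*305²)) = 1/(13399 - 261/(102 + 2*93025)) = 1/(13399 - 261/(102 + 186050)) = 1/(13399 - 261/186152) = 1/(2494250387/186152) = 186152/2494250387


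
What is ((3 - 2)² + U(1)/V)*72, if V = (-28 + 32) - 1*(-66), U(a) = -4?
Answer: 2376/35 ≈ 67.886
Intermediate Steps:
V = 70 (V = 4 + 66 = 70)
((3 - 2)² + U(1)/V)*72 = ((3 - 2)² - 4/70)*72 = (1² - 4*1/70)*72 = (1 - 2/35)*72 = (33/35)*72 = 2376/35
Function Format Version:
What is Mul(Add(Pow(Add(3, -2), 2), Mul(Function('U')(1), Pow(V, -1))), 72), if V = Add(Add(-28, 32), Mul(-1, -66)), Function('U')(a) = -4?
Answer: Rational(2376, 35) ≈ 67.886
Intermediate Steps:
V = 70 (V = Add(4, 66) = 70)
Mul(Add(Pow(Add(3, -2), 2), Mul(Function('U')(1), Pow(V, -1))), 72) = Mul(Add(Pow(Add(3, -2), 2), Mul(-4, Pow(70, -1))), 72) = Mul(Add(Pow(1, 2), Mul(-4, Rational(1, 70))), 72) = Mul(Add(1, Rational(-2, 35)), 72) = Mul(Rational(33, 35), 72) = Rational(2376, 35)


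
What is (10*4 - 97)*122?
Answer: -6954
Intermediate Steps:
(10*4 - 97)*122 = (40 - 97)*122 = -57*122 = -6954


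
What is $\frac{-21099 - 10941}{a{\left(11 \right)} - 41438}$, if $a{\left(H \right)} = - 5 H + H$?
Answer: $\frac{16020}{20741} \approx 0.77238$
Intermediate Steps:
$a{\left(H \right)} = - 4 H$
$\frac{-21099 - 10941}{a{\left(11 \right)} - 41438} = \frac{-21099 - 10941}{\left(-4\right) 11 - 41438} = - \frac{32040}{-44 - 41438} = - \frac{32040}{-41482} = \left(-32040\right) \left(- \frac{1}{41482}\right) = \frac{16020}{20741}$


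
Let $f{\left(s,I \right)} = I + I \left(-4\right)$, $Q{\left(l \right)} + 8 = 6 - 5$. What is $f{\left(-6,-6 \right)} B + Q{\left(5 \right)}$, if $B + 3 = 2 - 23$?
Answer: $-439$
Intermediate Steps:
$Q{\left(l \right)} = -7$ ($Q{\left(l \right)} = -8 + \left(6 - 5\right) = -8 + 1 = -7$)
$f{\left(s,I \right)} = - 3 I$ ($f{\left(s,I \right)} = I - 4 I = - 3 I$)
$B = -24$ ($B = -3 + \left(2 - 23\right) = -3 - 21 = -24$)
$f{\left(-6,-6 \right)} B + Q{\left(5 \right)} = \left(-3\right) \left(-6\right) \left(-24\right) - 7 = 18 \left(-24\right) - 7 = -432 - 7 = -439$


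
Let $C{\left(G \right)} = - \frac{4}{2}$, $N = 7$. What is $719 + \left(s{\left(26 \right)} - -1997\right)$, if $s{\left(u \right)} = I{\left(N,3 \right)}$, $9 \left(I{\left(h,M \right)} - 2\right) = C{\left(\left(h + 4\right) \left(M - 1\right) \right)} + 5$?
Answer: $\frac{8155}{3} \approx 2718.3$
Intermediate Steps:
$C{\left(G \right)} = -2$ ($C{\left(G \right)} = \left(-4\right) \frac{1}{2} = -2$)
$I{\left(h,M \right)} = \frac{7}{3}$ ($I{\left(h,M \right)} = 2 + \frac{-2 + 5}{9} = 2 + \frac{1}{9} \cdot 3 = 2 + \frac{1}{3} = \frac{7}{3}$)
$s{\left(u \right)} = \frac{7}{3}$
$719 + \left(s{\left(26 \right)} - -1997\right) = 719 + \left(\frac{7}{3} - -1997\right) = 719 + \left(\frac{7}{3} + 1997\right) = 719 + \frac{5998}{3} = \frac{8155}{3}$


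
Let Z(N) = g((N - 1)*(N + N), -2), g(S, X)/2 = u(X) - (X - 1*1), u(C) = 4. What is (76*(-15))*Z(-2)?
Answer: -15960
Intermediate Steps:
g(S, X) = 10 - 2*X (g(S, X) = 2*(4 - (X - 1*1)) = 2*(4 - (X - 1)) = 2*(4 - (-1 + X)) = 2*(4 + (1 - X)) = 2*(5 - X) = 10 - 2*X)
Z(N) = 14 (Z(N) = 10 - 2*(-2) = 10 + 4 = 14)
(76*(-15))*Z(-2) = (76*(-15))*14 = -1140*14 = -15960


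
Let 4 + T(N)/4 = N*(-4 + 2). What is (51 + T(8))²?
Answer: 841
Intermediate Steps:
T(N) = -16 - 8*N (T(N) = -16 + 4*(N*(-4 + 2)) = -16 + 4*(N*(-2)) = -16 + 4*(-2*N) = -16 - 8*N)
(51 + T(8))² = (51 + (-16 - 8*8))² = (51 + (-16 - 64))² = (51 - 80)² = (-29)² = 841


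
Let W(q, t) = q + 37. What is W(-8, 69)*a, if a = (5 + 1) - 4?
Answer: 58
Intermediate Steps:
W(q, t) = 37 + q
a = 2 (a = 6 - 4 = 2)
W(-8, 69)*a = (37 - 8)*2 = 29*2 = 58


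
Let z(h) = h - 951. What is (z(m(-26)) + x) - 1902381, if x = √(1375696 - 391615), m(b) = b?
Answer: -1903358 + √984081 ≈ -1.9024e+6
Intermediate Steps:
z(h) = -951 + h
x = √984081 ≈ 992.01
(z(m(-26)) + x) - 1902381 = ((-951 - 26) + √984081) - 1902381 = (-977 + √984081) - 1902381 = -1903358 + √984081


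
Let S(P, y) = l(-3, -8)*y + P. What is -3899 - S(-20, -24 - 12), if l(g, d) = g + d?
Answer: -4275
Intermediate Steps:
l(g, d) = d + g
S(P, y) = P - 11*y (S(P, y) = (-8 - 3)*y + P = -11*y + P = P - 11*y)
-3899 - S(-20, -24 - 12) = -3899 - (-20 - 11*(-24 - 12)) = -3899 - (-20 - 11*(-36)) = -3899 - (-20 + 396) = -3899 - 1*376 = -3899 - 376 = -4275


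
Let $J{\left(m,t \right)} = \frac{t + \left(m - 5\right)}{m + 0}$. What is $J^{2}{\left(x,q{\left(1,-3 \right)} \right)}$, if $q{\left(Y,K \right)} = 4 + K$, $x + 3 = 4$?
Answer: $9$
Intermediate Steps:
$x = 1$ ($x = -3 + 4 = 1$)
$J{\left(m,t \right)} = \frac{-5 + m + t}{m}$ ($J{\left(m,t \right)} = \frac{t + \left(-5 + m\right)}{m} = \frac{-5 + m + t}{m}$)
$J^{2}{\left(x,q{\left(1,-3 \right)} \right)} = \left(\frac{-5 + 1 + \left(4 - 3\right)}{1}\right)^{2} = \left(1 \left(-5 + 1 + 1\right)\right)^{2} = \left(1 \left(-3\right)\right)^{2} = \left(-3\right)^{2} = 9$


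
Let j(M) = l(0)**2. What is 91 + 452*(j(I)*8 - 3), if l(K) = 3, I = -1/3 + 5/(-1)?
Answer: 31279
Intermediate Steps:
I = -16/3 (I = -1*1/3 + 5*(-1) = -1/3 - 5 = -16/3 ≈ -5.3333)
j(M) = 9 (j(M) = 3**2 = 9)
91 + 452*(j(I)*8 - 3) = 91 + 452*(9*8 - 3) = 91 + 452*(72 - 3) = 91 + 452*69 = 91 + 31188 = 31279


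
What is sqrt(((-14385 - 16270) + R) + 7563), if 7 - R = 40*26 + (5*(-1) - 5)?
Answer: I*sqrt(24115) ≈ 155.29*I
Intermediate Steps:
R = -1023 (R = 7 - (40*26 + (5*(-1) - 5)) = 7 - (1040 + (-5 - 5)) = 7 - (1040 - 10) = 7 - 1*1030 = 7 - 1030 = -1023)
sqrt(((-14385 - 16270) + R) + 7563) = sqrt(((-14385 - 16270) - 1023) + 7563) = sqrt((-30655 - 1023) + 7563) = sqrt(-31678 + 7563) = sqrt(-24115) = I*sqrt(24115)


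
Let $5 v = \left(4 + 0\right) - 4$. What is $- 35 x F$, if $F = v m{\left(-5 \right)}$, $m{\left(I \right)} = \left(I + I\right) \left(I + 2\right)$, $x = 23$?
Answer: $0$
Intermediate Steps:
$v = 0$ ($v = \frac{\left(4 + 0\right) - 4}{5} = \frac{4 - 4}{5} = \frac{1}{5} \cdot 0 = 0$)
$m{\left(I \right)} = 2 I \left(2 + I\right)$
$F = 0$ ($F = 0 \cdot 2 \left(-5\right) \left(2 - 5\right) = 0 \cdot 2 \left(-5\right) \left(-3\right) = 0 \cdot 30 = 0$)
$- 35 x F = \left(-35\right) 23 \cdot 0 = \left(-805\right) 0 = 0$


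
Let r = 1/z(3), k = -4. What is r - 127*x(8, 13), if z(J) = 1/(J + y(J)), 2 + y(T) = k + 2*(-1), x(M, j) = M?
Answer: -1021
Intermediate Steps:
y(T) = -8 (y(T) = -2 + (-4 + 2*(-1)) = -2 + (-4 - 2) = -2 - 6 = -8)
z(J) = 1/(-8 + J) (z(J) = 1/(J - 8) = 1/(-8 + J))
r = -5 (r = 1/(1/(-8 + 3)) = 1/(1/(-5)) = 1/(-1/5) = -5)
r - 127*x(8, 13) = -5 - 127*8 = -5 - 1016 = -1021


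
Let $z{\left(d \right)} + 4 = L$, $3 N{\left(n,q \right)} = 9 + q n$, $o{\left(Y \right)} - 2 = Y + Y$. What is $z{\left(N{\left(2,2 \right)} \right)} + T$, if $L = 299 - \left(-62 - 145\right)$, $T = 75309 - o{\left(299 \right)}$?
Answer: $75211$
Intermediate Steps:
$o{\left(Y \right)} = 2 + 2 Y$ ($o{\left(Y \right)} = 2 + \left(Y + Y\right) = 2 + 2 Y$)
$N{\left(n,q \right)} = 3 + \frac{n q}{3}$ ($N{\left(n,q \right)} = \frac{9 + q n}{3} = \frac{9 + n q}{3} = 3 + \frac{n q}{3}$)
$T = 74709$ ($T = 75309 - \left(2 + 2 \cdot 299\right) = 75309 - \left(2 + 598\right) = 75309 - 600 = 74709$)
$L = 506$ ($L = 299 - \left(-62 - 145\right) = 299 - -207 = 299 + 207 = 506$)
$z{\left(d \right)} = 502$ ($z{\left(d \right)} = -4 + 506 = 502$)
$z{\left(N{\left(2,2 \right)} \right)} + T = 502 + 74709 = 75211$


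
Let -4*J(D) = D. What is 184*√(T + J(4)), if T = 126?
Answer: 920*√5 ≈ 2057.2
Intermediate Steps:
J(D) = -D/4
184*√(T + J(4)) = 184*√(126 - ¼*4) = 184*√(126 - 1) = 184*√125 = 184*(5*√5) = 920*√5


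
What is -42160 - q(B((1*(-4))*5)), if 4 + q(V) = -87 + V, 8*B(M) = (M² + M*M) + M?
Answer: -84333/2 ≈ -42167.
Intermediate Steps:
B(M) = M²/4 + M/8 (B(M) = ((M² + M*M) + M)/8 = ((M² + M²) + M)/8 = (2*M² + M)/8 = (M + 2*M²)/8 = M²/4 + M/8)
q(V) = -91 + V (q(V) = -4 + (-87 + V) = -91 + V)
-42160 - q(B((1*(-4))*5)) = -42160 - (-91 + ((1*(-4))*5)*(1 + 2*((1*(-4))*5))/8) = -42160 - (-91 + (-4*5)*(1 + 2*(-4*5))/8) = -42160 - (-91 + (⅛)*(-20)*(1 + 2*(-20))) = -42160 - (-91 + (⅛)*(-20)*(1 - 40)) = -42160 - (-91 + (⅛)*(-20)*(-39)) = -42160 - (-91 + 195/2) = -42160 - 1*13/2 = -42160 - 13/2 = -84333/2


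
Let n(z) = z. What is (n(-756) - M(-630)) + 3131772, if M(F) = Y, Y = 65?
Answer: 3130951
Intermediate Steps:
M(F) = 65
(n(-756) - M(-630)) + 3131772 = (-756 - 1*65) + 3131772 = (-756 - 65) + 3131772 = -821 + 3131772 = 3130951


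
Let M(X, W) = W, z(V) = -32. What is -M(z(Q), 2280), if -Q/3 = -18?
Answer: -2280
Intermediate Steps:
Q = 54 (Q = -3*(-18) = 54)
-M(z(Q), 2280) = -1*2280 = -2280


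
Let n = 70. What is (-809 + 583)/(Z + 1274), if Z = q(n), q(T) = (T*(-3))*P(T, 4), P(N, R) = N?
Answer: 113/6713 ≈ 0.016833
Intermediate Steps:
q(T) = -3*T² (q(T) = (T*(-3))*T = (-3*T)*T = -3*T²)
Z = -14700 (Z = -3*70² = -3*4900 = -14700)
(-809 + 583)/(Z + 1274) = (-809 + 583)/(-14700 + 1274) = -226/(-13426) = -226*(-1/13426) = 113/6713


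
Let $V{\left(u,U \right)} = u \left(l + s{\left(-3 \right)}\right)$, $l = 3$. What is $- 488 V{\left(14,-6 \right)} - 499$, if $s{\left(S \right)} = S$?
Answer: $-499$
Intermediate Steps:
$V{\left(u,U \right)} = 0$ ($V{\left(u,U \right)} = u \left(3 - 3\right) = u 0 = 0$)
$- 488 V{\left(14,-6 \right)} - 499 = \left(-488\right) 0 - 499 = 0 - 499 = -499$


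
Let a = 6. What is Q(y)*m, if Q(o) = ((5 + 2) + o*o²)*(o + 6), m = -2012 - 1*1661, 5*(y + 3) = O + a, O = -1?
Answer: 14692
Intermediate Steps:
y = -2 (y = -3 + (-1 + 6)/5 = -3 + (⅕)*5 = -3 + 1 = -2)
m = -3673 (m = -2012 - 1661 = -3673)
Q(o) = (6 + o)*(7 + o³) (Q(o) = (7 + o³)*(6 + o) = (6 + o)*(7 + o³))
Q(y)*m = (42 + (-2)⁴ + 6*(-2)³ + 7*(-2))*(-3673) = (42 + 16 + 6*(-8) - 14)*(-3673) = (42 + 16 - 48 - 14)*(-3673) = -4*(-3673) = 14692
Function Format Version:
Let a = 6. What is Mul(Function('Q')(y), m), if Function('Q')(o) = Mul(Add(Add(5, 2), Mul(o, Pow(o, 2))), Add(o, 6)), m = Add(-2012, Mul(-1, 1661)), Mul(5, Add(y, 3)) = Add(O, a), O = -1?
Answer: 14692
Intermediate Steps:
y = -2 (y = Add(-3, Mul(Rational(1, 5), Add(-1, 6))) = Add(-3, Mul(Rational(1, 5), 5)) = Add(-3, 1) = -2)
m = -3673 (m = Add(-2012, -1661) = -3673)
Function('Q')(o) = Mul(Add(6, o), Add(7, Pow(o, 3))) (Function('Q')(o) = Mul(Add(7, Pow(o, 3)), Add(6, o)) = Mul(Add(6, o), Add(7, Pow(o, 3))))
Mul(Function('Q')(y), m) = Mul(Add(42, Pow(-2, 4), Mul(6, Pow(-2, 3)), Mul(7, -2)), -3673) = Mul(Add(42, 16, Mul(6, -8), -14), -3673) = Mul(Add(42, 16, -48, -14), -3673) = Mul(-4, -3673) = 14692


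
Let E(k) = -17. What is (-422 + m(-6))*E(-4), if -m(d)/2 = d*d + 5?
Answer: 8568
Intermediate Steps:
m(d) = -10 - 2*d² (m(d) = -2*(d*d + 5) = -2*(d² + 5) = -2*(5 + d²) = -10 - 2*d²)
(-422 + m(-6))*E(-4) = (-422 + (-10 - 2*(-6)²))*(-17) = (-422 + (-10 - 2*36))*(-17) = (-422 + (-10 - 72))*(-17) = (-422 - 82)*(-17) = -504*(-17) = 8568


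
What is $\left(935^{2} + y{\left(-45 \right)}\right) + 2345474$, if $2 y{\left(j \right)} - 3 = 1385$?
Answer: $3220393$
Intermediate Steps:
$y{\left(j \right)} = 694$ ($y{\left(j \right)} = \frac{3}{2} + \frac{1}{2} \cdot 1385 = \frac{3}{2} + \frac{1385}{2} = 694$)
$\left(935^{2} + y{\left(-45 \right)}\right) + 2345474 = \left(935^{2} + 694\right) + 2345474 = \left(874225 + 694\right) + 2345474 = 874919 + 2345474 = 3220393$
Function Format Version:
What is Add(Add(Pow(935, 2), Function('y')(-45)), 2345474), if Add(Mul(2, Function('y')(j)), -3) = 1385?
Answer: 3220393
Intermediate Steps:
Function('y')(j) = 694 (Function('y')(j) = Add(Rational(3, 2), Mul(Rational(1, 2), 1385)) = Add(Rational(3, 2), Rational(1385, 2)) = 694)
Add(Add(Pow(935, 2), Function('y')(-45)), 2345474) = Add(Add(Pow(935, 2), 694), 2345474) = Add(Add(874225, 694), 2345474) = Add(874919, 2345474) = 3220393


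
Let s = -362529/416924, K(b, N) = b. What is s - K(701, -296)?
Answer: -292626253/416924 ≈ -701.87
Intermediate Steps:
s = -362529/416924 (s = -362529*1/416924 = -362529/416924 ≈ -0.86953)
s - K(701, -296) = -362529/416924 - 1*701 = -362529/416924 - 701 = -292626253/416924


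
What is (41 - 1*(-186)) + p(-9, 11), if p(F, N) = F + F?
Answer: 209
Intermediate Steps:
p(F, N) = 2*F
(41 - 1*(-186)) + p(-9, 11) = (41 - 1*(-186)) + 2*(-9) = (41 + 186) - 18 = 227 - 18 = 209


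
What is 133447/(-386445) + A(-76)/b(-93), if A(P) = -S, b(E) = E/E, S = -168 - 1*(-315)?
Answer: -56940862/386445 ≈ -147.35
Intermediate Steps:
S = 147 (S = -168 + 315 = 147)
b(E) = 1
A(P) = -147 (A(P) = -1*147 = -147)
133447/(-386445) + A(-76)/b(-93) = 133447/(-386445) - 147/1 = 133447*(-1/386445) - 147*1 = -133447/386445 - 147 = -56940862/386445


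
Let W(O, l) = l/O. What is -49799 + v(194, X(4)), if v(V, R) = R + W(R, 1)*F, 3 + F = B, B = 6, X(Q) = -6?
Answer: -99611/2 ≈ -49806.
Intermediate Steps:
F = 3 (F = -3 + 6 = 3)
v(V, R) = R + 3/R (v(V, R) = R + (1/R)*3 = R + 3/R)
-49799 + v(194, X(4)) = -49799 + (-6 + 3/(-6)) = -49799 + (-6 + 3*(-⅙)) = -49799 + (-6 - ½) = -49799 - 13/2 = -99611/2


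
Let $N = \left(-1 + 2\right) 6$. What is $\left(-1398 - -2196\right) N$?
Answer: $4788$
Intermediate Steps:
$N = 6$ ($N = 1 \cdot 6 = 6$)
$\left(-1398 - -2196\right) N = \left(-1398 - -2196\right) 6 = \left(-1398 + 2196\right) 6 = 798 \cdot 6 = 4788$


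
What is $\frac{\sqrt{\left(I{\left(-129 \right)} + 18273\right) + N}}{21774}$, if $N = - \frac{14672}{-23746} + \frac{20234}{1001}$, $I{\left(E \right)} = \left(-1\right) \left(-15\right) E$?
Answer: $\frac{\sqrt{64185787372487781}}{43130204117} \approx 0.0058741$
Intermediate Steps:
$I{\left(E \right)} = 15 E$
$N = \frac{247581618}{11884873}$ ($N = \left(-14672\right) \left(- \frac{1}{23746}\right) + 20234 \cdot \frac{1}{1001} = \frac{7336}{11873} + \frac{20234}{1001} = \frac{247581618}{11884873} \approx 20.832$)
$\frac{\sqrt{\left(I{\left(-129 \right)} + 18273\right) + N}}{21774} = \frac{\sqrt{\left(15 \left(-129\right) + 18273\right) + \frac{247581618}{11884873}}}{21774} = \sqrt{\left(-1935 + 18273\right) + \frac{247581618}{11884873}} \cdot \frac{1}{21774} = \sqrt{16338 + \frac{247581618}{11884873}} \cdot \frac{1}{21774} = \sqrt{\frac{194422636692}{11884873}} \cdot \frac{1}{21774} = \frac{6 \sqrt{64185787372487781}}{11884873} \cdot \frac{1}{21774} = \frac{\sqrt{64185787372487781}}{43130204117}$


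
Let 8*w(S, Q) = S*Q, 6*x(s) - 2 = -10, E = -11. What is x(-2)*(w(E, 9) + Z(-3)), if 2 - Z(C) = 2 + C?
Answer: 25/2 ≈ 12.500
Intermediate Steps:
x(s) = -4/3 (x(s) = ⅓ + (⅙)*(-10) = ⅓ - 5/3 = -4/3)
w(S, Q) = Q*S/8 (w(S, Q) = (S*Q)/8 = (Q*S)/8 = Q*S/8)
Z(C) = -C (Z(C) = 2 - (2 + C) = 2 + (-2 - C) = -C)
x(-2)*(w(E, 9) + Z(-3)) = -4*((⅛)*9*(-11) - 1*(-3))/3 = -4*(-99/8 + 3)/3 = -4/3*(-75/8) = 25/2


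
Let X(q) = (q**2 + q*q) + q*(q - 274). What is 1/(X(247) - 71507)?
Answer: 1/43842 ≈ 2.2809e-5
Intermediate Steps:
X(q) = 2*q**2 + q*(-274 + q) (X(q) = (q**2 + q**2) + q*(-274 + q) = 2*q**2 + q*(-274 + q))
1/(X(247) - 71507) = 1/(247*(-274 + 3*247) - 71507) = 1/(247*(-274 + 741) - 71507) = 1/(247*467 - 71507) = 1/(115349 - 71507) = 1/43842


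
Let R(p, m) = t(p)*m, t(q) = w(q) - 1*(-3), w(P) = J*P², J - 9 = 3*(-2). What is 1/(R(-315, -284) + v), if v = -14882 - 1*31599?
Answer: -1/84587033 ≈ -1.1822e-8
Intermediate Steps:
v = -46481 (v = -14882 - 31599 = -46481)
J = 3 (J = 9 + 3*(-2) = 9 - 6 = 3)
w(P) = 3*P²
t(q) = 3 + 3*q² (t(q) = 3*q² - 1*(-3) = 3*q² + 3 = 3 + 3*q²)
R(p, m) = m*(3 + 3*p²) (R(p, m) = (3 + 3*p²)*m = m*(3 + 3*p²))
1/(R(-315, -284) + v) = 1/(3*(-284)*(1 + (-315)²) - 46481) = 1/(3*(-284)*(1 + 99225) - 46481) = 1/(3*(-284)*99226 - 46481) = 1/(-84540552 - 46481) = 1/(-84587033) = -1/84587033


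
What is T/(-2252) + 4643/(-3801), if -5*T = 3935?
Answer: -7464649/8559852 ≈ -0.87205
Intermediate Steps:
T = -787 (T = -⅕*3935 = -787)
T/(-2252) + 4643/(-3801) = -787/(-2252) + 4643/(-3801) = -787*(-1/2252) + 4643*(-1/3801) = 787/2252 - 4643/3801 = -7464649/8559852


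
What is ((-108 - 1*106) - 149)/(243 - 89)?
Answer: -33/14 ≈ -2.3571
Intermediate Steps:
((-108 - 1*106) - 149)/(243 - 89) = ((-108 - 106) - 149)/154 = (-214 - 149)*(1/154) = -363*1/154 = -33/14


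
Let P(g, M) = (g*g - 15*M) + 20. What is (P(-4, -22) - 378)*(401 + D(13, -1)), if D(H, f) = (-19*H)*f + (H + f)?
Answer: -7920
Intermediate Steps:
P(g, M) = 20 + g² - 15*M (P(g, M) = (g² - 15*M) + 20 = 20 + g² - 15*M)
D(H, f) = H + f - 19*H*f (D(H, f) = -19*H*f + (H + f) = H + f - 19*H*f)
(P(-4, -22) - 378)*(401 + D(13, -1)) = ((20 + (-4)² - 15*(-22)) - 378)*(401 + (13 - 1 - 19*13*(-1))) = ((20 + 16 + 330) - 378)*(401 + (13 - 1 + 247)) = (366 - 378)*(401 + 259) = -12*660 = -7920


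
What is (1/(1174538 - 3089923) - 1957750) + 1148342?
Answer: -1550327942081/1915385 ≈ -8.0941e+5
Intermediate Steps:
(1/(1174538 - 3089923) - 1957750) + 1148342 = (1/(-1915385) - 1957750) + 1148342 = (-1/1915385 - 1957750) + 1148342 = -3749844983751/1915385 + 1148342 = -1550327942081/1915385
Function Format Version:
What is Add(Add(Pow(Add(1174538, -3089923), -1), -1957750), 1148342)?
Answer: Rational(-1550327942081, 1915385) ≈ -8.0941e+5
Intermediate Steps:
Add(Add(Pow(Add(1174538, -3089923), -1), -1957750), 1148342) = Add(Add(Pow(-1915385, -1), -1957750), 1148342) = Add(Add(Rational(-1, 1915385), -1957750), 1148342) = Add(Rational(-3749844983751, 1915385), 1148342) = Rational(-1550327942081, 1915385)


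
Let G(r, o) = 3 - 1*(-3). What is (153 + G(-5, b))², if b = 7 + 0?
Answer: 25281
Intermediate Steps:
b = 7
G(r, o) = 6 (G(r, o) = 3 + 3 = 6)
(153 + G(-5, b))² = (153 + 6)² = 159² = 25281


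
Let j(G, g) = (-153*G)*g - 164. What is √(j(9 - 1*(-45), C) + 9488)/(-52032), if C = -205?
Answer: -√189226/17344 ≈ -0.025081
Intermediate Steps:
j(G, g) = -164 - 153*G*g (j(G, g) = -153*G*g - 164 = -164 - 153*G*g)
√(j(9 - 1*(-45), C) + 9488)/(-52032) = √((-164 - 153*(9 - 1*(-45))*(-205)) + 9488)/(-52032) = √((-164 - 153*(9 + 45)*(-205)) + 9488)*(-1/52032) = √((-164 - 153*54*(-205)) + 9488)*(-1/52032) = √((-164 + 1693710) + 9488)*(-1/52032) = √(1693546 + 9488)*(-1/52032) = √1703034*(-1/52032) = (3*√189226)*(-1/52032) = -√189226/17344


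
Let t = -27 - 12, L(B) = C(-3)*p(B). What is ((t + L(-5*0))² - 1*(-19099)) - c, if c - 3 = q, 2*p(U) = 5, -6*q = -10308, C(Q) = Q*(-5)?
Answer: 69521/4 ≈ 17380.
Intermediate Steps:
C(Q) = -5*Q
q = 1718 (q = -⅙*(-10308) = 1718)
p(U) = 5/2 (p(U) = (½)*5 = 5/2)
L(B) = 75/2 (L(B) = -5*(-3)*(5/2) = 15*(5/2) = 75/2)
t = -39
c = 1721 (c = 3 + 1718 = 1721)
((t + L(-5*0))² - 1*(-19099)) - c = ((-39 + 75/2)² - 1*(-19099)) - 1*1721 = ((-3/2)² + 19099) - 1721 = (9/4 + 19099) - 1721 = 76405/4 - 1721 = 69521/4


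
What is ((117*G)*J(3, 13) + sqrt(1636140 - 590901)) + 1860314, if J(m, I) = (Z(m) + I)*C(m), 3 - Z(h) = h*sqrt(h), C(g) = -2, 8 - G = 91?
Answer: 2171066 + sqrt(1045239) - 58266*sqrt(3) ≈ 2.0712e+6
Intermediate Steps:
G = -83 (G = 8 - 1*91 = 8 - 91 = -83)
Z(h) = 3 - h**(3/2) (Z(h) = 3 - h*sqrt(h) = 3 - h**(3/2))
J(m, I) = -6 - 2*I + 2*m**(3/2) (J(m, I) = ((3 - m**(3/2)) + I)*(-2) = (3 + I - m**(3/2))*(-2) = -6 - 2*I + 2*m**(3/2))
((117*G)*J(3, 13) + sqrt(1636140 - 590901)) + 1860314 = ((117*(-83))*(-6 - 2*13 + 2*3**(3/2)) + sqrt(1636140 - 590901)) + 1860314 = (-9711*(-6 - 26 + 2*(3*sqrt(3))) + sqrt(1045239)) + 1860314 = (-9711*(-6 - 26 + 6*sqrt(3)) + sqrt(1045239)) + 1860314 = (-9711*(-32 + 6*sqrt(3)) + sqrt(1045239)) + 1860314 = ((310752 - 58266*sqrt(3)) + sqrt(1045239)) + 1860314 = (310752 + sqrt(1045239) - 58266*sqrt(3)) + 1860314 = 2171066 + sqrt(1045239) - 58266*sqrt(3)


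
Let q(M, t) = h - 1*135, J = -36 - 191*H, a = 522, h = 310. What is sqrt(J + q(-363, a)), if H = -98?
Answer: sqrt(18857) ≈ 137.32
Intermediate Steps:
J = 18682 (J = -36 - 191*(-98) = -36 + 18718 = 18682)
q(M, t) = 175 (q(M, t) = 310 - 1*135 = 310 - 135 = 175)
sqrt(J + q(-363, a)) = sqrt(18682 + 175) = sqrt(18857)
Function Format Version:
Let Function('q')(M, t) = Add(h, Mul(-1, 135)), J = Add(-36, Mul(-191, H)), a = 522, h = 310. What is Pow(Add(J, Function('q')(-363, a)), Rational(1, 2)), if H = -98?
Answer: Pow(18857, Rational(1, 2)) ≈ 137.32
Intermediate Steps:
J = 18682 (J = Add(-36, Mul(-191, -98)) = Add(-36, 18718) = 18682)
Function('q')(M, t) = 175 (Function('q')(M, t) = Add(310, Mul(-1, 135)) = Add(310, -135) = 175)
Pow(Add(J, Function('q')(-363, a)), Rational(1, 2)) = Pow(Add(18682, 175), Rational(1, 2)) = Pow(18857, Rational(1, 2))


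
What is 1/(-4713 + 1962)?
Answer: -1/2751 ≈ -0.00036350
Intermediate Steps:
1/(-4713 + 1962) = 1/(-2751) = -1/2751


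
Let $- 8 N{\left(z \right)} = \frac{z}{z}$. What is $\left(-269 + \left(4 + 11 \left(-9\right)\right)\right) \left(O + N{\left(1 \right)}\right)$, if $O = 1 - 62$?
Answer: $\frac{44499}{2} \approx 22250.0$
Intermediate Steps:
$N{\left(z \right)} = - \frac{1}{8}$ ($N{\left(z \right)} = - \frac{z \frac{1}{z}}{8} = \left(- \frac{1}{8}\right) 1 = - \frac{1}{8}$)
$O = -61$ ($O = 1 - 62 = -61$)
$\left(-269 + \left(4 + 11 \left(-9\right)\right)\right) \left(O + N{\left(1 \right)}\right) = \left(-269 + \left(4 + 11 \left(-9\right)\right)\right) \left(-61 - \frac{1}{8}\right) = \left(-269 + \left(4 - 99\right)\right) \left(- \frac{489}{8}\right) = \left(-269 - 95\right) \left(- \frac{489}{8}\right) = \left(-364\right) \left(- \frac{489}{8}\right) = \frac{44499}{2}$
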